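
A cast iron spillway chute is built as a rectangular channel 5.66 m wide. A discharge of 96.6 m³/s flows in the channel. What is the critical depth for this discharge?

y_c = 3.1 m

For a rectangular channel, critical depth y_c = (q²/g)^(1/3) where q = Q/b = 96.6/5.66 = 17.07 m²/s.
So y_c = (17.07²/9.81)^(1/3) = 3.1 m.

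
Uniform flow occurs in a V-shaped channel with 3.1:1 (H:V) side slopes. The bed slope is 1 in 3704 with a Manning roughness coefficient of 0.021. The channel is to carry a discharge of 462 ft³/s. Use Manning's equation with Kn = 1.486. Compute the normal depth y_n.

Manning's equation rearranged: A R^(2/3) = nQ / (1.486·√S) = 0.021 × 462 / (1.486 × √0.00027) = 397.4.
Try y = 6.11 ft: A R^(2/3) = 235.8 — low.
Try y = 9.36 ft: A R^(2/3) = 735.2 — high.
Try y = 7.43 ft: A R^(2/3) = 397.2 — close enough.

y_n = 7.43 ft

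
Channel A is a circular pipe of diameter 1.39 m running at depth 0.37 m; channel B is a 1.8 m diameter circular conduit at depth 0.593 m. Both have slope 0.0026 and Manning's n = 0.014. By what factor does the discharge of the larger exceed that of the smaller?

Channel A: For a circular section of diameter D = 1.39 m at depth y = 0.37 m, the central angle is θ = 2 arccos(1 − 2y/D) = 2.168 rad. Then A = (D²/8)(θ − sin θ) = 0.324 m² and P = Dθ/2 = 1.507 m. Hydraulic radius R = A/P = 0.324/1.507 = 0.215 m. Q_A = (1/0.014)·0.324·0.215^(2/3)·√0.0026 = 0.4236 m³/s.
Channel B: For a circular section of diameter D = 1.8 m at depth y = 0.593 m, the central angle is θ = 2 arccos(1 − 2y/D) = 2.445 rad. Then A = (D²/8)(θ − sin θ) = 0.7307 m² and P = Dθ/2 = 2.201 m. Hydraulic radius R = A/P = 0.7307/2.201 = 0.332 m. Q_B = (1/0.014)·0.7307·0.332^(2/3)·√0.0026 = 1.276 m³/s.
The larger discharge is 1.276 m³/s and the smaller is 0.4236 m³/s; the ratio is 3.01.

3.01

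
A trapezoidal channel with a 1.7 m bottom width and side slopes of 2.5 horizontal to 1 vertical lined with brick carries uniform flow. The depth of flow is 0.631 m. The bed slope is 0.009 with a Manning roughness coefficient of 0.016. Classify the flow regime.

With bottom width b = 1.7 m and side slope z = 2.5: A = (b + zy)y = (1.7 + 2.5×0.631)×0.631 = 2.068 m²; P = b + 2y√(1+z²) = 1.7 + 2×0.631×2.693 = 5.098 m.
Hydraulic radius R = A/P = 2.068/5.098 = 0.4057 m.
V = (1/n) R^(2/3) √S = (1/0.016) × 0.4057^(2/3) × √0.009 = 3.249 m/s. Hydraulic depth D_h = A/T = 2.068/4.855 = 0.426 m.
Froude number Fr = V/√(g·D_h) = 3.249/√(9.81×0.426) = 1.59, which is greater than 1, so the flow is supercritical.

supercritical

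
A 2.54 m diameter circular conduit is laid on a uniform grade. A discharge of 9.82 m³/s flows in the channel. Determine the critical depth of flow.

At critical depth, Q² T / (g A³) = 1, i.e. A³/T = Q²/g = 9.82²/9.81 = 9.83.
Trying y = 1.79 m: A³/T = 23.99 — too large.
Trying y = 1.42 m: A³/T = 9.807 — ≈ 9.83.

y_c = 1.42 m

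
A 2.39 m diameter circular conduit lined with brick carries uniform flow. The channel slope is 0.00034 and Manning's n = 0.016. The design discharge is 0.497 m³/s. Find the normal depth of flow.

y_n = 0.594 m

Manning's equation rearranged: A R^(2/3) = nQ / (1·√S) = 0.016 × 0.497 / (√0.00034) = 0.4313.
Try y = 0.435 m: A R^(2/3) = 0.2301 — too small.
Try y = 0.713 m: A R^(2/3) = 0.6165 — too large.
Try y = 0.594 m: A R^(2/3) = 0.4309 — matches.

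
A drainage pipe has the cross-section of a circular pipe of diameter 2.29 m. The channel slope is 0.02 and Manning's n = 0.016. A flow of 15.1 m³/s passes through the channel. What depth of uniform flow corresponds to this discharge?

Manning's equation rearranged: A R^(2/3) = nQ / (1·√S) = 0.016 × 15.1 / (√0.02) = 1.708.
Trying y = 1.39 m: A R^(2/3) = 1.942 — too large.
Trying y = 1.05 m: A R^(2/3) = 1.223 — too small.
Trying y = 1.28 m: A R^(2/3) = 1.707 — matches.

y_n = 1.28 m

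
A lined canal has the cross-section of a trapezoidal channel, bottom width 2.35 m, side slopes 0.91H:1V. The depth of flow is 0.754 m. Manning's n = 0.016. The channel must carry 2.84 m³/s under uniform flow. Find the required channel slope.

With bottom width b = 2.35 m and side slope z = 0.91: A = (b + zy)y = (2.35 + 0.91×0.754)×0.754 = 2.289 m²; P = b + 2y√(1+z²) = 2.35 + 2×0.754×1.352 = 4.389 m.
Hydraulic radius R = A/P = 2.289/4.389 = 0.5216 m.
From Manning's equation, S = [nQ / (1 A R^(2/3))]² = [0.016 × 2.84 / (1 × 2.289 × 0.5216^(2/3))]² = 0.000938.

S = 0.000938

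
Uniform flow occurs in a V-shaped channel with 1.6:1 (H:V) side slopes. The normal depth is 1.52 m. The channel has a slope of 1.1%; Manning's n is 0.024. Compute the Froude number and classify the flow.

supercritical

For a triangular section with side slope z = 1.6: A = zy² = 1.6×1.52² = 3.697 m²; P = 2y√(1+z²) = 2×1.52×1.887 = 5.736 m.
Hydraulic radius R = A/P = 3.697/5.736 = 0.6445 m.
V = (1/n) R^(2/3) √S = (1/0.024) × 0.6445^(2/3) × √0.011 = 3.261 m/s. Hydraulic depth D_h = A/T = 3.697/4.864 = 0.76 m.
Froude number Fr = V/√(g·D_h) = 3.261/√(9.81×0.76) = 1.19, which is greater than 1, so the flow is supercritical.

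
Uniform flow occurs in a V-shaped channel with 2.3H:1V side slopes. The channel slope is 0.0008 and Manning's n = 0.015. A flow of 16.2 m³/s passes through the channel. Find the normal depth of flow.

y_n = 1.99 m

Manning's equation rearranged: A R^(2/3) = nQ / (1·√S) = 0.015 × 16.2 / (√0.0008) = 8.591.
Try y = 2.45 m: A R^(2/3) = 14.92 — too large.
Try y = 1.66 m: A R^(2/3) = 5.284 — too small.
Try y = 1.99 m: A R^(2/3) = 8.569 — close enough.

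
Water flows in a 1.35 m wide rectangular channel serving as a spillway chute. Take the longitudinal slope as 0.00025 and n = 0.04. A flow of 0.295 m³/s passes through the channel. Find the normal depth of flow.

y_n = 1.01 m

Manning's equation rearranged: A R^(2/3) = nQ / (1·√S) = 0.04 × 0.295 / (√0.00025) = 0.7463.
Trying y = 1.19 m: A R^(2/3) = 0.9162 — too large.
Trying y = 1.01 m: A R^(2/3) = 0.7459 — close enough.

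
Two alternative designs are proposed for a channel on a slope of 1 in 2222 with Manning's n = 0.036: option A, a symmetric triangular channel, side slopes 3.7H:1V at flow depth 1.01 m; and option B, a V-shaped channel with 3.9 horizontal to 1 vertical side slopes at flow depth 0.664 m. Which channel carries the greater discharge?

channel A

Channel A: For a triangular section with side slope z = 3.7: A = zy² = 3.7×1.01² = 3.774 m²; P = 2y√(1+z²) = 2×1.01×3.833 = 7.742 m. Hydraulic radius R = A/P = 3.774/7.742 = 0.4875 m. Q_A = (1/0.036)·3.774·0.4875^(2/3)·√0.00045 = 1.378 m³/s.
Channel B: For a triangular section with side slope z = 3.9: A = zy² = 3.9×0.664² = 1.719 m²; P = 2y√(1+z²) = 2×0.664×4.026 = 5.347 m. Hydraulic radius R = A/P = 1.719/5.347 = 0.3216 m. Q_B = (1/0.036)·1.719·0.3216^(2/3)·√0.00045 = 0.4756 m³/s.
Q_A = 1.378 m³/s vs Q_B = 0.4756 m³/s, so channel A carries more.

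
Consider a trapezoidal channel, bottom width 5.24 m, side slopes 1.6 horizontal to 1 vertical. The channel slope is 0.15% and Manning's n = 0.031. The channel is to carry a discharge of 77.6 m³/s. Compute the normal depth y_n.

Manning's equation rearranged: A R^(2/3) = nQ / (1·√S) = 0.031 × 77.6 / (√0.0015) = 62.11.
Try y = 4.24 m: A R^(2/3) = 91.39 — too large.
Try y = 2.77 m: A R^(2/3) = 38.27 — too small.
Try y = 3.52 m: A R^(2/3) = 62.08 — ≈ 62.11.

y_n = 3.52 m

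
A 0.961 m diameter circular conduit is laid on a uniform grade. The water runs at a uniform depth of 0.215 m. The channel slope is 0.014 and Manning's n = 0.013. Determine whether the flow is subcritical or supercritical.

supercritical

For a circular section of diameter D = 0.961 m at depth y = 0.215 m, the central angle is θ = 2 arccos(1 − 2y/D) = 1.971 rad. Then A = (D²/8)(θ − sin θ) = 0.1212 m² and P = Dθ/2 = 0.9469 m.
Hydraulic radius R = A/P = 0.1212/0.9469 = 0.128 m.
V = (1/n) R^(2/3) √S = (1/0.013) × 0.128^(2/3) × √0.014 = 2.311 m/s. Hydraulic depth D_h = A/T = 0.1212/0.801 = 0.1513 m.
Froude number Fr = V/√(g·D_h) = 2.311/√(9.81×0.1513) = 1.9, which is greater than 1, so the flow is supercritical.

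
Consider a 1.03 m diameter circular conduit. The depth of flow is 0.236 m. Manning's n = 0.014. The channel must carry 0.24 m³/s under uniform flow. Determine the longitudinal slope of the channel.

For a circular section of diameter D = 1.03 m at depth y = 0.236 m, the central angle is θ = 2 arccos(1 − 2y/D) = 1.997 rad. Then A = (D²/8)(θ − sin θ) = 0.144 m² and P = Dθ/2 = 1.028 m.
Hydraulic radius R = A/P = 0.144/1.028 = 0.14 m.
From Manning's equation, S = [nQ / (1 A R^(2/3))]² = [0.014 × 0.24 / (1 × 0.144 × 0.14^(2/3))]² = 0.00749.

S = 0.00749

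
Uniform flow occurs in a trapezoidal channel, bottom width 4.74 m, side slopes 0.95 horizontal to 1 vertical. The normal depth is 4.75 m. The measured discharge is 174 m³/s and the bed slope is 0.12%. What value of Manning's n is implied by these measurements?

n = 0.016

With bottom width b = 4.74 m and side slope z = 0.95: A = (b + zy)y = (4.74 + 0.95×4.75)×4.75 = 43.95 m²; P = b + 2y√(1+z²) = 4.74 + 2×4.75×1.379 = 17.84 m.
Hydraulic radius R = A/P = 43.95/17.84 = 2.463 m.
Rearranging Manning's equation: n = (1/Q) A R^(2/3) S^(1/2) = (1/174) × 43.95 × 2.463^(2/3) × √0.0012 = 0.016.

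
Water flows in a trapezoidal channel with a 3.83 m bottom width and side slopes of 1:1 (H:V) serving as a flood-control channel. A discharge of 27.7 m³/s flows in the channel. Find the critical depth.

At critical depth, Q² T / (g A³) = 1, i.e. A³/T = Q²/g = 27.7²/9.81 = 78.22.
At y = 1.84 m: A³/T = 151.2 — over.
At y = 1.08 m: A³/T = 24.89 — short.
At y = 1.52 m: A³/T = 78.28 — close enough.

y_c = 1.52 m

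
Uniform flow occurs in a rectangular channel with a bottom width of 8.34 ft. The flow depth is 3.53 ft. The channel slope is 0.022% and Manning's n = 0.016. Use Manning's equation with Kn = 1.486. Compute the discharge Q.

Q = 62.5 ft³/s

Flow area A = b·y = 8.34 × 3.53 = 29.44 ft². Wetted perimeter P = b + 2y = 8.34 + 2×3.53 = 15.4 ft.
Hydraulic radius R = A/P = 29.44/15.4 = 1.912 ft.
Manning's equation: Q = (1.486/n) A R^(2/3) S^(1/2) = (1.486/0.016) × 29.44 × 1.912^(2/3) × 0.00022^(1/2) = 62.5 ft³/s.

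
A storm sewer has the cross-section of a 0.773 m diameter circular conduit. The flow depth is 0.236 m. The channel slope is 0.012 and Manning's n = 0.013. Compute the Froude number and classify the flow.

supercritical

For a circular section of diameter D = 0.773 m at depth y = 0.236 m, the central angle is θ = 2 arccos(1 − 2y/D) = 2.342 rad. Then A = (D²/8)(θ − sin θ) = 0.1213 m² and P = Dθ/2 = 0.905 m.
Hydraulic radius R = A/P = 0.1213/0.905 = 0.1341 m.
V = (1/n) R^(2/3) √S = (1/0.013) × 0.1341^(2/3) × √0.012 = 2.207 m/s. Hydraulic depth D_h = A/T = 0.1213/0.712 = 0.1704 m.
Froude number Fr = V/√(g·D_h) = 2.207/√(9.81×0.1704) = 1.71, which is greater than 1, so the flow is supercritical.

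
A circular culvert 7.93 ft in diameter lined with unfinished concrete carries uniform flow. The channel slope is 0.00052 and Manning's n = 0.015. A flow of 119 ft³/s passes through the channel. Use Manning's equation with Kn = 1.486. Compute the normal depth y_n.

Manning's equation rearranged: A R^(2/3) = nQ / (1.486·√S) = 0.015 × 119 / (1.486 × √0.00052) = 52.68.
Trying y = 5.66 ft: A R^(2/3) = 66.91 — high.
Trying y = 4.07 ft: A R^(2/3) = 40.73 — low.
Trying y = 4.78 ft: A R^(2/3) = 52.74 — matches.

y_n = 4.78 ft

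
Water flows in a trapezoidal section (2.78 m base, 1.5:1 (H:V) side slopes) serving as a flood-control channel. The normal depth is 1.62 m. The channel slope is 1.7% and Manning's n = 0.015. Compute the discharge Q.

With bottom width b = 2.78 m and side slope z = 1.5: A = (b + zy)y = (2.78 + 1.5×1.62)×1.62 = 8.44 m²; P = b + 2y√(1+z²) = 2.78 + 2×1.62×1.803 = 8.621 m.
Hydraulic radius R = A/P = 8.44/8.621 = 0.979 m.
Manning's equation: Q = (1/n) A R^(2/3) S^(1/2) = (1/0.015) × 8.44 × 0.979^(2/3) × 0.017^(1/2) = 72.3 m³/s.

Q = 72.3 m³/s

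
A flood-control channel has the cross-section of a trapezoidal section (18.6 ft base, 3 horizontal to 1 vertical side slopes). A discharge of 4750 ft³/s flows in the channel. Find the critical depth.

y_c = 8.34 ft

At critical depth, Q² T / (g A³) = 1, i.e. A³/T = Q²/g = 4750²/32.2 = 700700.
Trying y = 10.2 ft: A³/T = 1584000 — too large.
Trying y = 6.08 ft: A³/T = 204000 — too small.
Trying y = 8.34 ft: A³/T = 701400 — ≈ 700700.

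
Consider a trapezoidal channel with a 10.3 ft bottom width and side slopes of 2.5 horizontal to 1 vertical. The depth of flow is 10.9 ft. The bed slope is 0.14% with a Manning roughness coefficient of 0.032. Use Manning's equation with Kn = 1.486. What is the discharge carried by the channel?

Q = 2330 ft³/s

With bottom width b = 10.3 ft and side slope z = 2.5: A = (b + zy)y = (10.3 + 2.5×10.9)×10.9 = 409.3 ft²; P = b + 2y√(1+z²) = 10.3 + 2×10.9×2.693 = 69 ft.
Hydraulic radius R = A/P = 409.3/69 = 5.932 ft.
Manning's equation: Q = (1.486/n) A R^(2/3) S^(1/2) = (1.486/0.032) × 409.3 × 5.932^(2/3) × 0.0014^(1/2) = 2330 ft³/s.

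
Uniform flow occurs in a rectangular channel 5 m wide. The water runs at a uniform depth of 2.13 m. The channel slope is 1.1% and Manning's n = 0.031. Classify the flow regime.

Flow area A = b·y = 5 × 2.13 = 10.65 m². Wetted perimeter P = b + 2y = 5 + 2×2.13 = 9.26 m.
Hydraulic radius R = A/P = 10.65/9.26 = 1.15 m.
V = (1/n) R^(2/3) √S = (1/0.031) × 1.15^(2/3) × √0.011 = 3.714 m/s. Hydraulic depth D_h = A/T = 10.65/5 = 2.13 m.
Froude number Fr = V/√(g·D_h) = 3.714/√(9.81×2.13) = 0.812, which is less than 1, so the flow is subcritical.

subcritical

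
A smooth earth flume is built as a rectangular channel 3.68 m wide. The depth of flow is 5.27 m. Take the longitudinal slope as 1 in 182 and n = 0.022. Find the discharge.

Flow area A = b·y = 3.68 × 5.27 = 19.39 m². Wetted perimeter P = b + 2y = 3.68 + 2×5.27 = 14.22 m.
Hydraulic radius R = A/P = 19.39/14.22 = 1.364 m.
Manning's equation: Q = (1/n) A R^(2/3) S^(1/2) = (1/0.022) × 19.39 × 1.364^(2/3) × 0.005495^(1/2) = 80.4 m³/s.

Q = 80.4 m³/s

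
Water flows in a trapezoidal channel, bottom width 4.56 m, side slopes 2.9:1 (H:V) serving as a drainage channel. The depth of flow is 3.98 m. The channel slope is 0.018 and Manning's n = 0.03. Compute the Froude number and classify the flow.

supercritical

With bottom width b = 4.56 m and side slope z = 2.9: A = (b + zy)y = (4.56 + 2.9×3.98)×3.98 = 64.09 m²; P = b + 2y√(1+z²) = 4.56 + 2×3.98×3.068 = 28.98 m.
Hydraulic radius R = A/P = 64.09/28.98 = 2.212 m.
V = (1/n) R^(2/3) √S = (1/0.03) × 2.212^(2/3) × √0.018 = 7.591 m/s. Hydraulic depth D_h = A/T = 64.09/27.64 = 2.318 m.
Froude number Fr = V/√(g·D_h) = 7.591/√(9.81×2.318) = 1.59, which is greater than 1, so the flow is supercritical.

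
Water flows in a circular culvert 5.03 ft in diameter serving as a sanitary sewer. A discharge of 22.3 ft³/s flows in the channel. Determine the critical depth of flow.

y_c = 1.3 ft

At critical depth, Q² T / (g A³) = 1, i.e. A³/T = Q²/g = 22.3²/32.2 = 15.44.
At y = 1.04 ft: A³/T = 6.41 — too small.
At y = 1.48 ft: A³/T = 25.36 — too large.
At y = 1.3 ft: A³/T = 15.32 — close enough.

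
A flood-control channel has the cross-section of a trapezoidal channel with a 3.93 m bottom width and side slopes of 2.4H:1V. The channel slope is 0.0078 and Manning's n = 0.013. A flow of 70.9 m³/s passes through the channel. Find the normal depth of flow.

Manning's equation rearranged: A R^(2/3) = nQ / (1·√S) = 0.013 × 70.9 / (√0.0078) = 10.44.
At y = 1.87 m: A R^(2/3) = 17.31 — high.
At y = 1.1 m: A R^(2/3) = 5.96 — low.
At y = 1.46 m: A R^(2/3) = 10.43 — ≈ 10.44.

y_n = 1.46 m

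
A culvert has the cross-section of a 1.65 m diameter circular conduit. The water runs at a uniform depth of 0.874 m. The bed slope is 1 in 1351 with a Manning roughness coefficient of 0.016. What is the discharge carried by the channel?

Q = 1.11 m³/s

For a circular section of diameter D = 1.65 m at depth y = 0.874 m, the central angle is θ = 2 arccos(1 − 2y/D) = 3.26 rad. Then A = (D²/8)(θ − sin θ) = 1.15 m² and P = Dθ/2 = 2.69 m.
Hydraulic radius R = A/P = 1.15/2.69 = 0.4275 m.
Manning's equation: Q = (1/n) A R^(2/3) S^(1/2) = (1/0.016) × 1.15 × 0.4275^(2/3) × 0.0007402^(1/2) = 1.11 m³/s.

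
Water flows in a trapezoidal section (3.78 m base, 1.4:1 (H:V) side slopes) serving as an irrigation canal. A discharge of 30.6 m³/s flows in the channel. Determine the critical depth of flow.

y_c = 1.54 m

At critical depth, Q² T / (g A³) = 1, i.e. A³/T = Q²/g = 30.6²/9.81 = 95.45.
Trying y = 1.94 m: A³/T = 217.3 — high.
Trying y = 1.13 m: A³/T = 32.03 — low.
Trying y = 1.54 m: A³/T = 94.4 — close enough.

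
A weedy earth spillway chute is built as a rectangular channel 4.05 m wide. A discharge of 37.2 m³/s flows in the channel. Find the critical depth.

For a rectangular channel, critical depth y_c = (q²/g)^(1/3) where q = Q/b = 37.2/4.05 = 9.185 m²/s.
So y_c = (9.185²/9.81)^(1/3) = 2.05 m.

y_c = 2.05 m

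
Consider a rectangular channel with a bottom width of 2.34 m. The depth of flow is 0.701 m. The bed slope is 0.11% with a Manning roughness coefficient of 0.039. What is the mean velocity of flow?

V = 0.491 m/s

Flow area A = b·y = 2.34 × 0.701 = 1.64 m². Wetted perimeter P = b + 2y = 2.34 + 2×0.701 = 3.742 m.
Hydraulic radius R = A/P = 1.64/3.742 = 0.4384 m.
From Manning's equation, V = (1/n) R^(2/3) S^(1/2) = (1/0.039) × 0.4384^(2/3) × 0.0011^(1/2) = 0.491 m/s.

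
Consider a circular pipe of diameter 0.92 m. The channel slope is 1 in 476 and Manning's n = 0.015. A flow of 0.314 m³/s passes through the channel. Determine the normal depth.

Manning's equation rearranged: A R^(2/3) = nQ / (1·√S) = 0.015 × 0.314 / (√0.002101) = 0.1028.
Try y = 0.327 m: A R^(2/3) = 0.06755 — low.
Try y = 0.411 m: A R^(2/3) = 0.1026 — matches.

y_n = 0.411 m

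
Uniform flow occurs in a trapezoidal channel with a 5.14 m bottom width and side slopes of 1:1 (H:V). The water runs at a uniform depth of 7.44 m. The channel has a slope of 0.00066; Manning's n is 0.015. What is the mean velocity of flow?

With bottom width b = 5.14 m and side slope z = 1: A = (b + zy)y = (5.14 + 1×7.44)×7.44 = 93.6 m²; P = b + 2y√(1+z²) = 5.14 + 2×7.44×1.414 = 26.18 m.
Hydraulic radius R = A/P = 93.6/26.18 = 3.575 m.
From Manning's equation, V = (1/n) R^(2/3) S^(1/2) = (1/0.015) × 3.575^(2/3) × 0.00066^(1/2) = 4 m/s.

V = 4 m/s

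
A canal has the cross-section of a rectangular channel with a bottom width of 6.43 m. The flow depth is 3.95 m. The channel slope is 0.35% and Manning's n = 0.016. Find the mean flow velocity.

V = 5.42 m/s

Flow area A = b·y = 6.43 × 3.95 = 25.4 m². Wetted perimeter P = b + 2y = 6.43 + 2×3.95 = 14.33 m.
Hydraulic radius R = A/P = 25.4/14.33 = 1.772 m.
From Manning's equation, V = (1/n) R^(2/3) S^(1/2) = (1/0.016) × 1.772^(2/3) × 0.0035^(1/2) = 5.42 m/s.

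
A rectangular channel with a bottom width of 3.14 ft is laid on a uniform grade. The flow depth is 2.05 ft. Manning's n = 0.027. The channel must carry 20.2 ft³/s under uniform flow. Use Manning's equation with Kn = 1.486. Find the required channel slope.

Flow area A = b·y = 3.14 × 2.05 = 6.437 ft². Wetted perimeter P = b + 2y = 3.14 + 2×2.05 = 7.24 ft.
Hydraulic radius R = A/P = 6.437/7.24 = 0.8891 ft.
From Manning's equation, S = [nQ / (1.486 A R^(2/3))]² = [0.027 × 20.2 / (1.486 × 6.437 × 0.8891^(2/3))]² = 0.0038.

S = 0.0038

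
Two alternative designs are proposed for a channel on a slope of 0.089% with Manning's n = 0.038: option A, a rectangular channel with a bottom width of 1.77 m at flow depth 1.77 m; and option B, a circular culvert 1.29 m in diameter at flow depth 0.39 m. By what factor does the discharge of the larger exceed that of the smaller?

18

Channel A: Flow area A = b·y = 1.77 × 1.77 = 3.133 m². Wetted perimeter P = b + 2y = 1.77 + 2×1.77 = 5.31 m. Hydraulic radius R = A/P = 3.133/5.31 = 0.59 m. Q_A = (1/0.038)·3.133·0.59^(2/3)·√0.00089 = 1.73 m³/s.
Channel B: For a circular section of diameter D = 1.29 m at depth y = 0.39 m, the central angle is θ = 2 arccos(1 − 2y/D) = 2.329 rad. Then A = (D²/8)(θ − sin θ) = 0.3333 m² and P = Dθ/2 = 1.502 m. Hydraulic radius R = A/P = 0.3333/1.502 = 0.2219 m. Q_B = (1/0.038)·0.3333·0.2219^(2/3)·√0.00089 = 0.09592 m³/s.
The larger discharge is 1.73 m³/s and the smaller is 0.09592 m³/s; the ratio is 18.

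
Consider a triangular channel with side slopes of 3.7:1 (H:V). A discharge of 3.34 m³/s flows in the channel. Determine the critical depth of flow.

At critical depth, Q² T / (g A³) = 1, i.e. A³/T = Q²/g = 3.34²/9.81 = 1.137.
At y = 0.836 m: A³/T = 2.795 — high.
At y = 0.577 m: A³/T = 0.4378 — low.
At y = 0.698 m: A³/T = 1.134 — matches.

y_c = 0.698 m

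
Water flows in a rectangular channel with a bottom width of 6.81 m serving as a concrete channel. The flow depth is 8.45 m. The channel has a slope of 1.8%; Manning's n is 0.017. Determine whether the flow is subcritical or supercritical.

Flow area A = b·y = 6.81 × 8.45 = 57.54 m². Wetted perimeter P = b + 2y = 6.81 + 2×8.45 = 23.71 m.
Hydraulic radius R = A/P = 57.54/23.71 = 2.427 m.
V = (1/n) R^(2/3) √S = (1/0.017) × 2.427^(2/3) × √0.018 = 14.25 m/s. Hydraulic depth D_h = A/T = 57.54/6.81 = 8.45 m.
Froude number Fr = V/√(g·D_h) = 14.25/√(9.81×8.45) = 1.57, which is greater than 1, so the flow is supercritical.

supercritical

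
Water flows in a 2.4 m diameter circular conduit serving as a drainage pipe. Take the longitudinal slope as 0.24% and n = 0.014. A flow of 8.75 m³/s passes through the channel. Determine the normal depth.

Manning's equation rearranged: A R^(2/3) = nQ / (1·√S) = 0.014 × 8.75 / (√0.0024) = 2.501.
At y = 1.42 m: A R^(2/3) = 2.116 — too small.
At y = 1.9 m: A R^(2/3) = 3.113 — too large.
At y = 1.59 m: A R^(2/3) = 2.501 — matches.

y_n = 1.59 m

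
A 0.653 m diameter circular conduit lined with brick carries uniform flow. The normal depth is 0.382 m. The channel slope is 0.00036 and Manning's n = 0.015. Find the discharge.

Q = 0.0817 m³/s

For a circular section of diameter D = 0.653 m at depth y = 0.382 m, the central angle is θ = 2 arccos(1 − 2y/D) = 3.483 rad. Then A = (D²/8)(θ − sin θ) = 0.2035 m² and P = Dθ/2 = 1.137 m.
Hydraulic radius R = A/P = 0.2035/1.137 = 0.179 m.
Manning's equation: Q = (1/n) A R^(2/3) S^(1/2) = (1/0.015) × 0.2035 × 0.179^(2/3) × 0.00036^(1/2) = 0.0817 m³/s.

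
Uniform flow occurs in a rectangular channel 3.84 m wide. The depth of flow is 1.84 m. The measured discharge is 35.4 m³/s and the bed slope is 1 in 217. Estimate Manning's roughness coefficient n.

n = 0.013

Flow area A = b·y = 3.84 × 1.84 = 7.066 m². Wetted perimeter P = b + 2y = 3.84 + 2×1.84 = 7.52 m.
Hydraulic radius R = A/P = 7.066/7.52 = 0.9396 m.
Rearranging Manning's equation: n = (1/Q) A R^(2/3) S^(1/2) = (1/35.4) × 7.066 × 0.9396^(2/3) × √0.004608 = 0.013.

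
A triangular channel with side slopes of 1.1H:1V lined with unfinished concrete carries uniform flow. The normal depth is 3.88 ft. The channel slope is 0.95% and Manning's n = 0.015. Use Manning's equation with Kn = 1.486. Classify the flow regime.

supercritical

For a triangular section with side slope z = 1.1: A = zy² = 1.1×3.88² = 16.56 ft²; P = 2y√(1+z²) = 2×3.88×1.487 = 11.54 ft.
Hydraulic radius R = A/P = 16.56/11.54 = 1.435 ft.
V = (1.486/n) R^(2/3) √S = (1.486/0.015) × 1.435^(2/3) × √0.0095 = 12.29 ft/s. Hydraulic depth D_h = A/T = 16.56/8.536 = 1.94 ft.
Froude number Fr = V/√(g·D_h) = 12.29/√(32.2×1.94) = 1.55, which is greater than 1, so the flow is supercritical.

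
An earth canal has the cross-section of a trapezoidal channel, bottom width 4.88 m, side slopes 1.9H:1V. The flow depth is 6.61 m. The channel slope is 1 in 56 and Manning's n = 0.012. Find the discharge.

With bottom width b = 4.88 m and side slope z = 1.9: A = (b + zy)y = (4.88 + 1.9×6.61)×6.61 = 115.3 m²; P = b + 2y√(1+z²) = 4.88 + 2×6.61×2.147 = 33.26 m.
Hydraulic radius R = A/P = 115.3/33.26 = 3.465 m.
Manning's equation: Q = (1/n) A R^(2/3) S^(1/2) = (1/0.012) × 115.3 × 3.465^(2/3) × 0.01786^(1/2) = 2940 m³/s.

Q = 2940 m³/s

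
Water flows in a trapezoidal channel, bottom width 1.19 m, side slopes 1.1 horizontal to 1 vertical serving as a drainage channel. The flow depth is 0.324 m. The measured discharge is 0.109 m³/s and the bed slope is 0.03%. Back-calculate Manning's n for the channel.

With bottom width b = 1.19 m and side slope z = 1.1: A = (b + zy)y = (1.19 + 1.1×0.324)×0.324 = 0.501 m²; P = b + 2y√(1+z²) = 1.19 + 2×0.324×1.487 = 2.153 m.
Hydraulic radius R = A/P = 0.501/2.153 = 0.2327 m.
Rearranging Manning's equation: n = (1/Q) A R^(2/3) S^(1/2) = (1/0.109) × 0.501 × 0.2327^(2/3) × √0.0003 = 0.0301.

n = 0.0301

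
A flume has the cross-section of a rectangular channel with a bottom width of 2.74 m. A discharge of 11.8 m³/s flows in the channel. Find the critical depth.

For a rectangular channel, critical depth y_c = (q²/g)^(1/3) where q = Q/b = 11.8/2.74 = 4.307 m²/s.
So y_c = (4.307²/9.81)^(1/3) = 1.24 m.

y_c = 1.24 m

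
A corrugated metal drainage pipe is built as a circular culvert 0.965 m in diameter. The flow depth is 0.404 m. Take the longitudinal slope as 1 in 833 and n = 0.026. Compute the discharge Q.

Q = 0.138 m³/s

For a circular section of diameter D = 0.965 m at depth y = 0.404 m, the central angle is θ = 2 arccos(1 − 2y/D) = 2.815 rad. Then A = (D²/8)(θ − sin θ) = 0.2903 m² and P = Dθ/2 = 1.358 m.
Hydraulic radius R = A/P = 0.2903/1.358 = 0.2137 m.
Manning's equation: Q = (1/n) A R^(2/3) S^(1/2) = (1/0.026) × 0.2903 × 0.2137^(2/3) × 0.0012^(1/2) = 0.138 m³/s.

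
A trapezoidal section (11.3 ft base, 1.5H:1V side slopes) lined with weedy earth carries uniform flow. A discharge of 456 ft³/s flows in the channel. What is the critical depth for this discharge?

At critical depth, Q² T / (g A³) = 1, i.e. A³/T = Q²/g = 456²/32.2 = 6458.
At y = 2.6 ft: A³/T = 3232 — low.
At y = 3.88 ft: A³/T = 12780 — high.
At y = 3.19 ft: A³/T = 6473 — ≈ 6458.

y_c = 3.19 ft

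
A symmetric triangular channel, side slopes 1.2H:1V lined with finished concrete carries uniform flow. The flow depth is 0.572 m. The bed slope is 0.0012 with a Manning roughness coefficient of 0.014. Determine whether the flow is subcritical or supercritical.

For a triangular section with side slope z = 1.2: A = zy² = 1.2×0.572² = 0.3926 m²; P = 2y√(1+z²) = 2×0.572×1.562 = 1.787 m.
Hydraulic radius R = A/P = 0.3926/1.787 = 0.2197 m.
V = (1/n) R^(2/3) √S = (1/0.014) × 0.2197^(2/3) × √0.0012 = 0.9009 m/s. Hydraulic depth D_h = A/T = 0.3926/1.373 = 0.286 m.
Froude number Fr = V/√(g·D_h) = 0.9009/√(9.81×0.286) = 0.538, which is less than 1, so the flow is subcritical.

subcritical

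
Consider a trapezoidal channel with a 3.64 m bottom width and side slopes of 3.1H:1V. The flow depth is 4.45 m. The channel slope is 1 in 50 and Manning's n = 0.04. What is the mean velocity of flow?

With bottom width b = 3.64 m and side slope z = 3.1: A = (b + zy)y = (3.64 + 3.1×4.45)×4.45 = 77.59 m²; P = b + 2y√(1+z²) = 3.64 + 2×4.45×3.257 = 32.63 m.
Hydraulic radius R = A/P = 77.59/32.63 = 2.378 m.
From Manning's equation, V = (1/n) R^(2/3) S^(1/2) = (1/0.04) × 2.378^(2/3) × 0.02^(1/2) = 6.3 m/s.

V = 6.3 m/s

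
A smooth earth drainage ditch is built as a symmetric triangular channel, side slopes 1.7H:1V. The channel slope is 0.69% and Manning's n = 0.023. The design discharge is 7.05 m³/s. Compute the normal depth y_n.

y_n = 1.3 m

Manning's equation rearranged: A R^(2/3) = nQ / (1·√S) = 0.023 × 7.05 / (√0.0069) = 1.952.
Trying y = 1.56 m: A R^(2/3) = 3.175 — too large.
Trying y = 0.894 m: A R^(2/3) = 0.7194 — too small.
Trying y = 1.3 m: A R^(2/3) = 1.953 — ≈ 1.952.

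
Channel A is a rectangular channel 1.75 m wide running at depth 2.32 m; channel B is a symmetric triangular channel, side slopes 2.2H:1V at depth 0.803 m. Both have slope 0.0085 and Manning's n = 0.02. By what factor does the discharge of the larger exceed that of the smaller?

Channel A: Flow area A = b·y = 1.75 × 2.32 = 4.06 m². Wetted perimeter P = b + 2y = 1.75 + 2×2.32 = 6.39 m. Hydraulic radius R = A/P = 4.06/6.39 = 0.6354 m. Q_A = (1/0.02)·4.06·0.6354^(2/3)·√0.0085 = 13.83 m³/s.
Channel B: For a triangular section with side slope z = 2.2: A = zy² = 2.2×0.803² = 1.419 m²; P = 2y√(1+z²) = 2×0.803×2.417 = 3.881 m. Hydraulic radius R = A/P = 1.419/3.881 = 0.3655 m. Q_B = (1/0.02)·1.419·0.3655^(2/3)·√0.0085 = 3.343 m³/s.
The larger discharge is 13.83 m³/s and the smaller is 3.343 m³/s; the ratio is 4.14.

4.14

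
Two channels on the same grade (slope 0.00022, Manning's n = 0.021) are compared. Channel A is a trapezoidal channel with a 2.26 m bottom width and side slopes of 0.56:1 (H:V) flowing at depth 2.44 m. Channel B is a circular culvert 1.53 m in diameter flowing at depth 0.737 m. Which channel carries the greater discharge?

channel A

Channel A: With bottom width b = 2.26 m and side slope z = 0.56: A = (b + zy)y = (2.26 + 0.56×2.44)×2.44 = 8.848 m²; P = b + 2y√(1+z²) = 2.26 + 2×2.44×1.146 = 7.853 m. Hydraulic radius R = A/P = 8.848/7.853 = 1.127 m. Q_A = (1/0.021)·8.848·1.127^(2/3)·√0.00022 = 6.767 m³/s.
Channel B: For a circular section of diameter D = 1.53 m at depth y = 0.737 m, the central angle is θ = 2 arccos(1 − 2y/D) = 3.068 rad. Then A = (D²/8)(θ − sin θ) = 0.8764 m² and P = Dθ/2 = 2.347 m. Hydraulic radius R = A/P = 0.8764/2.347 = 0.3734 m. Q_B = (1/0.021)·0.8764·0.3734^(2/3)·√0.00022 = 0.321 m³/s.
Q_A = 6.767 m³/s vs Q_B = 0.321 m³/s, so channel A carries more.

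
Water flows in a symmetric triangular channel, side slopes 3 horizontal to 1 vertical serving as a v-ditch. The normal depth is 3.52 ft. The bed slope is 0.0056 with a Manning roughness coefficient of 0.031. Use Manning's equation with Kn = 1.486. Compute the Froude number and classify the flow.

For a triangular section with side slope z = 3: A = zy² = 3×3.52² = 37.17 ft²; P = 2y√(1+z²) = 2×3.52×3.162 = 22.26 ft.
Hydraulic radius R = A/P = 37.17/22.26 = 1.67 ft.
V = (1.486/n) R^(2/3) √S = (1.486/0.031) × 1.67^(2/3) × √0.0056 = 5.049 ft/s. Hydraulic depth D_h = A/T = 37.17/21.12 = 1.76 ft.
Froude number Fr = V/√(g·D_h) = 5.049/√(32.2×1.76) = 0.671, which is less than 1, so the flow is subcritical.

subcritical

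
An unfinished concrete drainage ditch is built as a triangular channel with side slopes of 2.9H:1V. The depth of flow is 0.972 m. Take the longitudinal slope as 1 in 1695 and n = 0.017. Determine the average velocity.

V = 0.851 m/s

For a triangular section with side slope z = 2.9: A = zy² = 2.9×0.972² = 2.74 m²; P = 2y√(1+z²) = 2×0.972×3.068 = 5.963 m.
Hydraulic radius R = A/P = 2.74/5.963 = 0.4595 m.
From Manning's equation, V = (1/n) R^(2/3) S^(1/2) = (1/0.017) × 0.4595^(2/3) × 0.00059^(1/2) = 0.851 m/s.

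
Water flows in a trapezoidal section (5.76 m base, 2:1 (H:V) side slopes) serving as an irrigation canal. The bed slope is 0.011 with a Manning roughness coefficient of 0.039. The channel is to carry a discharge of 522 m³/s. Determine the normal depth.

Manning's equation rearranged: A R^(2/3) = nQ / (1·√S) = 0.039 × 522 / (√0.011) = 194.1.
Trying y = 4.31 m: A R^(2/3) = 113.4 — too small.
Trying y = 6.65 m: A R^(2/3) = 296.1 — too large.
Trying y = 5.51 m: A R^(2/3) = 194.1 — close enough.

y_n = 5.51 m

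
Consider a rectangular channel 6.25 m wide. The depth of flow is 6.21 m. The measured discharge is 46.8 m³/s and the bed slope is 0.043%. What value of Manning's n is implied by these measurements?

Flow area A = b·y = 6.25 × 6.21 = 38.81 m². Wetted perimeter P = b + 2y = 6.25 + 2×6.21 = 18.67 m.
Hydraulic radius R = A/P = 38.81/18.67 = 2.079 m.
Rearranging Manning's equation: n = (1/Q) A R^(2/3) S^(1/2) = (1/46.8) × 38.81 × 2.079^(2/3) × √0.00043 = 0.028.

n = 0.028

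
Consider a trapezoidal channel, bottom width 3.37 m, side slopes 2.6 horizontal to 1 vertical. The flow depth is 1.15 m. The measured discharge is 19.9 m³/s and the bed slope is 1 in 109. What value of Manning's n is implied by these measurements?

n = 0.029

With bottom width b = 3.37 m and side slope z = 2.6: A = (b + zy)y = (3.37 + 2.6×1.15)×1.15 = 7.314 m²; P = b + 2y√(1+z²) = 3.37 + 2×1.15×2.786 = 9.777 m.
Hydraulic radius R = A/P = 7.314/9.777 = 0.7481 m.
Rearranging Manning's equation: n = (1/Q) A R^(2/3) S^(1/2) = (1/19.9) × 7.314 × 0.7481^(2/3) × √0.009174 = 0.029.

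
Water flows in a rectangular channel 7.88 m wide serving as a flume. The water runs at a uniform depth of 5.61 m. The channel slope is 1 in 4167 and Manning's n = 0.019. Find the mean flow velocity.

Flow area A = b·y = 7.88 × 5.61 = 44.21 m². Wetted perimeter P = b + 2y = 7.88 + 2×5.61 = 19.1 m.
Hydraulic radius R = A/P = 44.21/19.1 = 2.314 m.
From Manning's equation, V = (1/n) R^(2/3) S^(1/2) = (1/0.019) × 2.314^(2/3) × 0.00024^(1/2) = 1.43 m/s.

V = 1.43 m/s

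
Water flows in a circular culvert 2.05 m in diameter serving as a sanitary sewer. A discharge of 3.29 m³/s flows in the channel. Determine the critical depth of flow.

y_c = 0.857 m

At critical depth, Q² T / (g A³) = 1, i.e. A³/T = Q²/g = 3.29²/9.81 = 1.103.
Try y = 0.72 m: A³/T = 0.5655 — short.
Try y = 0.963 m: A³/T = 1.727 — over.
Try y = 0.857 m: A³/T = 1.105 — ≈ 1.103.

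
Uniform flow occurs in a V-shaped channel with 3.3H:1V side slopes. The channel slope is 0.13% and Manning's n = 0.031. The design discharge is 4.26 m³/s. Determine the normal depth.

Manning's equation rearranged: A R^(2/3) = nQ / (1·√S) = 0.031 × 4.26 / (√0.0013) = 3.663.
Trying y = 1.02 m: A R^(2/3) = 2.128 — too small.
Trying y = 1.42 m: A R^(2/3) = 5.143 — too large.
Trying y = 1.25 m: A R^(2/3) = 3.66 — matches.

y_n = 1.25 m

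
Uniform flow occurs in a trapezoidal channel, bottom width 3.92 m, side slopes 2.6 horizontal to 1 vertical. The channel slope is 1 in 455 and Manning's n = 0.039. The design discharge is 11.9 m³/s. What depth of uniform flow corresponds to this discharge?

Manning's equation rearranged: A R^(2/3) = nQ / (1·√S) = 0.039 × 11.9 / (√0.002198) = 9.9.
At y = 1.18 m: A R^(2/3) = 7.021 — too small.
At y = 1.4 m: A R^(2/3) = 9.889 — ≈ 9.9.

y_n = 1.4 m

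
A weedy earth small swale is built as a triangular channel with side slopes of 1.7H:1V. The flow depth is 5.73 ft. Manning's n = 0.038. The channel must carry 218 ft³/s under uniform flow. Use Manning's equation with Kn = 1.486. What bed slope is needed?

S = 0.00299

For a triangular section with side slope z = 1.7: A = zy² = 1.7×5.73² = 55.82 ft²; P = 2y√(1+z²) = 2×5.73×1.972 = 22.6 ft.
Hydraulic radius R = A/P = 55.82/22.6 = 2.469 ft.
From Manning's equation, S = [nQ / (1.486 A R^(2/3))]² = [0.038 × 218 / (1.486 × 55.82 × 2.469^(2/3))]² = 0.00299.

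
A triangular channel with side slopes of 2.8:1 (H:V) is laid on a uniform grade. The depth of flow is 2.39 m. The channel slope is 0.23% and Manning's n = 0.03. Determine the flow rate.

For a triangular section with side slope z = 2.8: A = zy² = 2.8×2.39² = 15.99 m²; P = 2y√(1+z²) = 2×2.39×2.973 = 14.21 m.
Hydraulic radius R = A/P = 15.99/14.21 = 1.125 m.
Manning's equation: Q = (1/n) A R^(2/3) S^(1/2) = (1/0.03) × 15.99 × 1.125^(2/3) × 0.0023^(1/2) = 27.7 m³/s.

Q = 27.7 m³/s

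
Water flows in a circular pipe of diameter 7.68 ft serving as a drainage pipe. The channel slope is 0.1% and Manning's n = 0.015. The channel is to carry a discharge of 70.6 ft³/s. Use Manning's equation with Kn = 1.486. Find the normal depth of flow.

y_n = 2.96 ft

Manning's equation rearranged: A R^(2/3) = nQ / (1.486·√S) = 0.015 × 70.6 / (1.486 × √0.001) = 22.54.
At y = 3.72 ft: A R^(2/3) = 33.89 — too large.
At y = 2.96 ft: A R^(2/3) = 22.52 — close enough.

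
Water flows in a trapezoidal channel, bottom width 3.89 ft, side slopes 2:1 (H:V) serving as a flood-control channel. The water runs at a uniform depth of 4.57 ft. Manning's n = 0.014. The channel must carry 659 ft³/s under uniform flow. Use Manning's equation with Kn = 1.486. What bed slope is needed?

S = 0.0033

With bottom width b = 3.89 ft and side slope z = 2: A = (b + zy)y = (3.89 + 2×4.57)×4.57 = 59.55 ft²; P = b + 2y√(1+z²) = 3.89 + 2×4.57×2.236 = 24.33 ft.
Hydraulic radius R = A/P = 59.55/24.33 = 2.448 ft.
From Manning's equation, S = [nQ / (1.486 A R^(2/3))]² = [0.014 × 659 / (1.486 × 59.55 × 2.448^(2/3))]² = 0.0033.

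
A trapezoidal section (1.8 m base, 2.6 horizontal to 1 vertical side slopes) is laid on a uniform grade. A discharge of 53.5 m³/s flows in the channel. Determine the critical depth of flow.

At critical depth, Q² T / (g A³) = 1, i.e. A³/T = Q²/g = 53.5²/9.81 = 291.8.
At y = 2.66 m: A³/T = 797.2 — over.
At y = 1.9 m: A³/T = 179.8 — short.
At y = 2.12 m: A³/T = 290.5 — matches.

y_c = 2.12 m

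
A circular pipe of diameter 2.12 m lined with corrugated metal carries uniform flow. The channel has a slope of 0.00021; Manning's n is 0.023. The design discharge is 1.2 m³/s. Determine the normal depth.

Manning's equation rearranged: A R^(2/3) = nQ / (1·√S) = 0.023 × 1.2 / (√0.00021) = 1.905.
Trying y = 1.02 m: A R^(2/3) = 1.082 — too small.
Trying y = 1.47 m: A R^(2/3) = 1.912 — close enough.

y_n = 1.47 m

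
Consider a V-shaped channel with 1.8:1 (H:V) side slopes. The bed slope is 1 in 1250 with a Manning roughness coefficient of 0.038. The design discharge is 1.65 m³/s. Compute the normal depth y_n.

Manning's equation rearranged: A R^(2/3) = nQ / (1·√S) = 0.038 × 1.65 / (√0.0008) = 2.217.
At y = 1.66 m: A R^(2/3) = 4.005 — over.
At y = 0.978 m: A R^(2/3) = 0.977 — short.
At y = 1.33 m: A R^(2/3) = 2.218 — matches.

y_n = 1.33 m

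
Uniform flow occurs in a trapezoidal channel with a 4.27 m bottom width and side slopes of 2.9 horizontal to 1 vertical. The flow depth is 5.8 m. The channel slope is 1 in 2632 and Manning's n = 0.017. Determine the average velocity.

With bottom width b = 4.27 m and side slope z = 2.9: A = (b + zy)y = (4.27 + 2.9×5.8)×5.8 = 122.3 m²; P = b + 2y√(1+z²) = 4.27 + 2×5.8×3.068 = 39.85 m.
Hydraulic radius R = A/P = 122.3/39.85 = 3.069 m.
From Manning's equation, V = (1/n) R^(2/3) S^(1/2) = (1/0.017) × 3.069^(2/3) × 0.0003799^(1/2) = 2.42 m/s.

V = 2.42 m/s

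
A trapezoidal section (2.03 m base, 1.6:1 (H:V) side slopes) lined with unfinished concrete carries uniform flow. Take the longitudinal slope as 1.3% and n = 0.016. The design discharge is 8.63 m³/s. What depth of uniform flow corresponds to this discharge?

y_n = 0.664 m

Manning's equation rearranged: A R^(2/3) = nQ / (1·√S) = 0.016 × 8.63 / (√0.013) = 1.211.
Trying y = 0.526 m: A R^(2/3) = 0.7872 — low.
Trying y = 0.736 m: A R^(2/3) = 1.469 — high.
Trying y = 0.664 m: A R^(2/3) = 1.211 — matches.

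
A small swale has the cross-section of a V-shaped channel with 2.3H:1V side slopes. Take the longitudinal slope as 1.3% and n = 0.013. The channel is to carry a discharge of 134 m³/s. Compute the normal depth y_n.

Manning's equation rearranged: A R^(2/3) = nQ / (1·√S) = 0.013 × 134 / (√0.013) = 15.28.
Try y = 2.21 m: A R^(2/3) = 11.33 — too small.
Try y = 2.94 m: A R^(2/3) = 24.26 — too large.
Try y = 2.47 m: A R^(2/3) = 15.25 — ≈ 15.28.

y_n = 2.47 m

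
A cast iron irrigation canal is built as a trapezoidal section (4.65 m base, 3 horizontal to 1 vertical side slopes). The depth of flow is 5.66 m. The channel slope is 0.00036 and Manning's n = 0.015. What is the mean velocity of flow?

With bottom width b = 4.65 m and side slope z = 3: A = (b + zy)y = (4.65 + 3×5.66)×5.66 = 122.4 m²; P = b + 2y√(1+z²) = 4.65 + 2×5.66×3.162 = 40.45 m.
Hydraulic radius R = A/P = 122.4/40.45 = 3.027 m.
From Manning's equation, V = (1/n) R^(2/3) S^(1/2) = (1/0.015) × 3.027^(2/3) × 0.00036^(1/2) = 2.65 m/s.

V = 2.65 m/s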